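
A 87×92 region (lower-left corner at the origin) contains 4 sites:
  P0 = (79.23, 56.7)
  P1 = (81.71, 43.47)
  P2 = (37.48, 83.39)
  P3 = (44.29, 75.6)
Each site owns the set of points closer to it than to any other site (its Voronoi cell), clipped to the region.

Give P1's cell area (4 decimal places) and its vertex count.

1. box [0,87]×[0,92]: [(0, 0) (87, 0) (87, 92) (0, 92)]
2. ⊥bis P1·P0 via (80.47,50.085): [(0, 35.0007) (0, 0) (87, 0) (87, 51.3091)]  |A|=3754.4738
3. ⊥bis P1·P2 via (59.595,63.43): [(40.8467, 42.6575) (2.3459, 0) (87, 0) (87, 51.3091)]  |A|=2989.607
4. ⊥bis P1·P3 via (63,59.535): [(49.9782, 44.3692) (11.8814, 0) (87, 0) (87, 51.3091)]  |A|=2616.2554
5. canonical 4-gon: [(49.9782, 44.3692) (11.8814, 0) (87, 0) (87, 51.3091)]
6. shoelace: 2616.2554

Area of P1's cell: 2616.2554 (4 vertices)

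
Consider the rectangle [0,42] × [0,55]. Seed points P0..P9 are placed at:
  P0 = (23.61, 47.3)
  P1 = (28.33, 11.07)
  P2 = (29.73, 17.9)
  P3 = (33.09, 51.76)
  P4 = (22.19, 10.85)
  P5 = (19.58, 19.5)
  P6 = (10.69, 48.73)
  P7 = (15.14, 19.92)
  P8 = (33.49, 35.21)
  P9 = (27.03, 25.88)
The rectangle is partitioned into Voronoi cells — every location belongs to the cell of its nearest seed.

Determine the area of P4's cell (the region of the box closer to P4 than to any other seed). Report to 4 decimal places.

1. box [0,42]×[0,55]: [(0, 0) (42, 0) (42, 55) (0, 55)]
2. ⊥bis P4·P0 via (22.9,29.075): [(0, 29.9671) (0, 0) (42, 0) (42, 28.3309)]  |A|=1224.2588
3. ⊥bis P4·P1 via (25.26,10.96): [(24.6133, 29.0083) (0, 29.9671) (0, 0) (25.6527, 0)]  |A|=740.8653
4. ⊥bis P4·P2 via (25.96,14.375): [(25.1049, 15.2896) (11.8114, 29.507) (0, 29.9671) (0, 0) (25.6527, 0)]  |A|=653.1751
5. ⊥bis P4·P3 via (27.64,31.305): [(25.1049, 15.2896) (11.8114, 29.507) (0, 29.9671) (0, 0) (25.6527, 0)]  |A|=653.1751
6. ⊥bis P4·P5 via (20.885,15.175): [(25.1049, 15.2896) (24.2599, 16.1933) (0, 8.8733) (0, 0) (25.6527, 0)]  |A|=321.5458
7. ⊥bis P4·P6 via (16.44,29.79): [(25.1049, 15.2896) (24.2599, 16.1933) (0, 8.8733) (0, 0) (25.6527, 0)]  |A|=321.5458
8. ⊥bis P4·P7 via (18.665,15.385): [(25.1049, 15.2896) (24.2599, 16.1933) (16.8148, 13.9469) (0, 0.8769) (0, 0) (25.6527, 0)]  |A|=254.317
9. ⊥bis P4·P8 via (27.84,23.03): [(25.1049, 15.2896) (24.2599, 16.1933) (16.8148, 13.9469) (0, 0.8769) (0, 0) (25.6527, 0)]  |A|=254.317
10. ⊥bis P4·P9 via (24.61,18.365): [(25.1049, 15.2896) (24.2599, 16.1933) (16.8148, 13.9469) (0, 0.8769) (0, 0) (25.6527, 0)]  |A|=254.317
11. canonical 6-gon: [(25.1049, 15.2896) (24.2599, 16.1933) (16.8148, 13.9469) (0, 0.8769) (0, 0) (25.6527, 0)]
12. shoelace: 254.317

Area of P4's cell: 254.3170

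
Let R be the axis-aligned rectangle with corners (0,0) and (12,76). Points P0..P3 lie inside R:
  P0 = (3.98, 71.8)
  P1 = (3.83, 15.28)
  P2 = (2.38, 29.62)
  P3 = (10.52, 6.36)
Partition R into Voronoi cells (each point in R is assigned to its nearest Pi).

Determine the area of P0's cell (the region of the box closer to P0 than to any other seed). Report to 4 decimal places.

1. box [0,12]×[0,76]: [(0, 0) (12, 0) (12, 76) (0, 76)]
2. ⊥bis P0·P1 via (3.905,43.54): [(0, 43.5504) (12, 43.5185) (12, 76) (0, 76)]  |A|=389.5867
3. ⊥bis P0·P2 via (3.18,50.71): [(0, 50.8306) (12, 50.3754) (12, 76) (0, 76)]  |A|=304.7636
4. ⊥bis P0·P3 via (7.25,39.08): [(0, 50.8306) (12, 50.3754) (12, 76) (0, 76)]  |A|=304.7636
5. canonical 4-gon: [(0, 50.8306) (12, 50.3754) (12, 76) (0, 76)]
6. shoelace: 304.7636

Area of P0's cell: 304.7636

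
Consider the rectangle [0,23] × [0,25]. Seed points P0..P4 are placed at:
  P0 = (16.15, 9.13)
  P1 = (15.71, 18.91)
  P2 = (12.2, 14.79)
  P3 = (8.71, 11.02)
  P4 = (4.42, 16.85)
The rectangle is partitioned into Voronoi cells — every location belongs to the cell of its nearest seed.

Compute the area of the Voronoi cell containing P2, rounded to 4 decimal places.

Area of P2's cell: 42.5868

1. box [0,23]×[0,25]: [(0, 0) (23, 0) (23, 25) (0, 25)]
2. ⊥bis P2·P0 via (14.175,11.96): [(0, 2.0676) (23, 18.1188) (23, 25) (0, 25)]  |A|=342.8571
3. ⊥bis P2·P1 via (13.955,16.85): [(0, 2.0676) (17.2093, 14.0776) (4.3886, 25) (0, 25)]  |A|=221.2925
4. ⊥bis P2·P3 via (10.455,12.905): [(0, 22.5835) (12.636, 10.886) (17.2093, 14.0776) (4.3886, 25) (0, 25)]  |A|=91.6726
5. ⊥bis P2·P4 via (8.31,15.82): [(8.1124, 15.0736) (12.636, 10.886) (17.2093, 14.0776) (9.5715, 20.5845)]  |A|=42.5868
6. canonical 4-gon: [(8.1124, 15.0736) (12.636, 10.886) (17.2093, 14.0776) (9.5715, 20.5845)]
7. shoelace: 42.5868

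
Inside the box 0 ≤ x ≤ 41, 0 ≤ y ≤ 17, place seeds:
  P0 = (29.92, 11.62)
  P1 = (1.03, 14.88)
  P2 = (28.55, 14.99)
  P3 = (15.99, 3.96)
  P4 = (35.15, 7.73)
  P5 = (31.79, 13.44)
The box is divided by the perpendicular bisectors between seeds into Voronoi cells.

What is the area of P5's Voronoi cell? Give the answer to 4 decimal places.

1. box [0,41]×[0,17]: [(0, 0) (41, 0) (41, 17) (0, 17)]
2. ⊥bis P5·P0 via (30.855,12.53): [(41, 2.1063) (41, 17) (26.5045, 17)]  |A|=107.9457
3. ⊥bis P5·P1 via (16.41,14.16): [(41, 2.1063) (41, 17) (26.5045, 17)]  |A|=107.9457
4. ⊥bis P5·P2 via (30.17,14.215): [(29.8553, 13.5572) (41, 2.1063) (41, 17) (31.5023, 17)]  |A|=99.3424
5. ⊥bis P5·P3 via (23.89,8.7): [(29.8553, 13.5572) (41, 2.1063) (41, 17) (31.5023, 17)]  |A|=99.3424
6. ⊥bis P5·P4 via (33.47,10.585): [(29.8553, 13.5572) (33.0109, 10.3149) (41, 15.016) (41, 17) (31.5023, 17)]  |A|=47.7742
7. canonical 5-gon: [(29.8553, 13.5572) (33.0109, 10.3149) (41, 15.016) (41, 17) (31.5023, 17)]
8. shoelace: 47.7742

Area of P5's cell: 47.7742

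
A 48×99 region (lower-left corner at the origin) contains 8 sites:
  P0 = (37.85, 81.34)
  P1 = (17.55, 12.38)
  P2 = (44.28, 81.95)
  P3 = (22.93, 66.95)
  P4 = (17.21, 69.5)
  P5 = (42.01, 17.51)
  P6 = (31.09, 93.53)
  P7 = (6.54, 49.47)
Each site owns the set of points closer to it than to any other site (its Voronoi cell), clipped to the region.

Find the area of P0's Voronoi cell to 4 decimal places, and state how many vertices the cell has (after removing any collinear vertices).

1. box [0,48]×[0,99]: [(0, 0) (48, 0) (48, 99) (0, 99)]
2. ⊥bis P0·P1 via (27.7,46.86): [(0, 55.0141) (48, 40.8842) (48, 99) (0, 99)]  |A|=2450.4393
3. ⊥bis P0·P2 via (41.065,81.645): [(0, 55.0141) (44.8437, 41.8133) (39.4186, 99) (0, 99)]  |A|=2113.3534
4. ⊥bis P0·P3 via (30.39,74.145): [(43.0187, 61.0512) (39.4186, 99) (6.4179, 99)]  |A|=626.1679
5. ⊥bis P0·P4 via (27.53,75.42): [(25.1372, 79.5913) (43.0187, 61.0512) (39.4186, 99) (14.0035, 99)]  |A|=552.5549
6. ⊥bis P0·P5 via (39.93,49.425): [(25.1372, 79.5913) (43.0187, 61.0512) (39.4186, 99) (14.0035, 99)]  |A|=552.5549
7. ⊥bis P0·P6 via (34.47,87.435): [(23.976, 81.6155) (25.1372, 79.5913) (43.0187, 61.0512) (40.2136, 90.6201)]  |A|=260.027
8. ⊥bis P0·P7 via (22.195,65.405): [(23.976, 81.6155) (25.1372, 79.5913) (43.0187, 61.0512) (40.2136, 90.6201)]  |A|=260.027
9. canonical 4-gon: [(23.976, 81.6155) (25.1372, 79.5913) (43.0187, 61.0512) (40.2136, 90.6201)]
10. shoelace: 260.027

Area of P0's cell: 260.0270 (4 vertices)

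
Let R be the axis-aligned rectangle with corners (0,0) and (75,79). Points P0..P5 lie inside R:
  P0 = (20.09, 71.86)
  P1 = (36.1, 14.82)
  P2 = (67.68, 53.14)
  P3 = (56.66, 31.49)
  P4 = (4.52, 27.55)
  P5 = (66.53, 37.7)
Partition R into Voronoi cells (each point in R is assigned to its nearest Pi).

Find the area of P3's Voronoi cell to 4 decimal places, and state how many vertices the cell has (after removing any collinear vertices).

Area of P3's cell: 1054.1682 (6 vertices)

1. box [0,75]×[0,79]: [(0, 0) (75, 0) (75, 79) (0, 79)]
2. ⊥bis P3·P0 via (38.375,51.675): [(0, 16.9122) (0, 0) (75, 0) (75, 79) (68.5393, 79)]  |A|=3797.2717
3. ⊥bis P3·P1 via (46.38,23.155): [(29.6583, 43.7788) (65.154, 0) (75, 0) (75, 79) (68.5393, 79)]  |A|=2120.2963
4. ⊥bis P3·P2 via (62.17,42.315): [(40.3199, 53.4368) (29.6583, 43.7788) (65.154, 0) (75, 0) (75, 35.7844)]  |A|=1288.3594
5. ⊥bis P3·P4 via (30.59,29.52): [(40.3199, 53.4368) (29.6583, 43.7788) (65.154, 0) (75, 0) (75, 35.7844)]  |A|=1288.3594
6. ⊥bis P3·P5 via (61.595,34.595): [(54.1784, 46.3828) (40.3199, 53.4368) (29.6583, 43.7788) (65.154, 0) (75, 0) (75, 13.2895)]  |A|=1054.1682
7. canonical 6-gon: [(54.1784, 46.3828) (40.3199, 53.4368) (29.6583, 43.7788) (65.154, 0) (75, 0) (75, 13.2895)]
8. shoelace: 1054.1682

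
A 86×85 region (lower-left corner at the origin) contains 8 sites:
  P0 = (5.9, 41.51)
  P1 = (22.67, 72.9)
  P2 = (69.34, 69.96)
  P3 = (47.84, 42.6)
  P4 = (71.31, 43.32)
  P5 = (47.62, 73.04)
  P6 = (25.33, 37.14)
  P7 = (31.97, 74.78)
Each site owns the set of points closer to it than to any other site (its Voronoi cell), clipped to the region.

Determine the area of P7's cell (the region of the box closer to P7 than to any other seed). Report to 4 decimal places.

Area of P7's cell: 330.0532

1. box [0,86]×[0,85]: [(0, 0) (86, 0) (86, 85) (0, 85)]
2. ⊥bis P7·P0 via (18.935,58.145): [(0, 72.9823) (86, 5.5936) (86, 85) (0, 85)]  |A|=3931.2376
3. ⊥bis P7·P1 via (27.32,73.84): [(32.6681, 47.3839) (86, 5.5936) (86, 85) (25.064, 85)]  |A|=3263.5338
4. ⊥bis P7·P2 via (50.655,72.37): [(32.6681, 47.3839) (46.0771, 36.8768) (52.284, 85) (25.064, 85)]  |A|=867.2053
5. ⊥bis P7·P3 via (39.905,58.69): [(31.2458, 54.4196) (49.5009, 63.4224) (52.284, 85) (25.064, 85)]  |A|=600.6225
6. ⊥bis P7·P4 via (51.64,59.05): [(31.2458, 54.4196) (49.5009, 63.4224) (52.284, 85) (25.064, 85)]  |A|=600.6225
7. ⊥bis P7·P5 via (39.795,73.91): [(31.2458, 54.4196) (37.9983, 57.7497) (41.028, 85) (25.064, 85)]  |A|=331.051
8. ⊥bis P7·P6 via (28.65,55.96): [(31.0189, 55.5421) (32.8625, 55.2169) (37.9983, 57.7497) (41.028, 85) (25.064, 85)]  |A|=330.0532
9. canonical 5-gon: [(31.0189, 55.5421) (32.8625, 55.2169) (37.9983, 57.7497) (41.028, 85) (25.064, 85)]
10. shoelace: 330.0532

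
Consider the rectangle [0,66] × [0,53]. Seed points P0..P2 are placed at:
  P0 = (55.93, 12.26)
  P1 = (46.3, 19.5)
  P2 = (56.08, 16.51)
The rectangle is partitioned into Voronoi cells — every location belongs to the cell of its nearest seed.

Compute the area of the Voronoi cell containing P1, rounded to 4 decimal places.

1. box [0,66]×[0,53]: [(0, 0) (66, 0) (66, 53) (0, 53)]
2. ⊥bis P1·P0 via (51.115,15.88): [(0, 0) (39.1761, 0) (66, 35.6787) (66, 53) (0, 53)]  |A|=3019.4799
3. ⊥bis P1·P2 via (51.19,18.005): [(0, 0) (39.1761, 0) (50.1465, 14.5918) (61.8889, 53) (0, 53)]  |A|=2803.2277
4. canonical 5-gon: [(0, 0) (39.1761, 0) (50.1465, 14.5918) (61.8889, 53) (0, 53)]
5. shoelace: 2803.2277

Area of P1's cell: 2803.2277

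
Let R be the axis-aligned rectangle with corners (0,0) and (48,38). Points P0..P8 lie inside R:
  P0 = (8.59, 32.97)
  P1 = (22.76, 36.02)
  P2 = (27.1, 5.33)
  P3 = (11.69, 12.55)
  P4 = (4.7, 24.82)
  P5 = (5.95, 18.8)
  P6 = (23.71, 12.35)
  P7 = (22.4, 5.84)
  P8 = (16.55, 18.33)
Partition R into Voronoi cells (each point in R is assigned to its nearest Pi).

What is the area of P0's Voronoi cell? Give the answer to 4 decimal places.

1. box [0,48]×[0,38]: [(0, 0) (48, 0) (48, 38) (0, 38)]
2. ⊥bis P0·P1 via (15.675,34.495): [(0, 0) (23.0998, 0) (14.9206, 38) (0, 38)]  |A|=722.3875
3. ⊥bis P0·P2 via (17.845,19.15): [(0, 7.1995) (18.8352, 19.8131) (14.9206, 38) (0, 38)]  |A|=425.7456
4. ⊥bis P0·P3 via (10.14,22.76): [(0, 21.2206) (17.9458, 23.945) (14.9206, 38) (0, 38)]  |A|=255.414
5. ⊥bis P0·P4 via (6.645,28.895): [(0, 32.0667) (17.2402, 23.8379) (17.9458, 23.945) (14.9206, 38) (0, 38)]  |A|=161.92
6. ⊥bis P0·P5 via (7.27,25.885): [(0, 32.0667) (16.5888, 24.1488) (17.8008, 23.923) (17.9458, 23.945) (14.9206, 38) (0, 38)]  |A|=161.8051
7. ⊥bis P0·P6 via (16.15,22.66): [(0, 32.0667) (16.5888, 24.1488) (17.8008, 23.923) (17.8911, 23.9367) (17.9399, 23.9725) (14.9206, 38) (0, 38)]  |A|=161.8043
8. ⊥bis P0·P7 via (15.495,19.405): [(0, 32.0667) (16.5888, 24.1488) (17.8008, 23.923) (17.8911, 23.9367) (17.9399, 23.9725) (14.9206, 38) (0, 38)]  |A|=161.8043
9. ⊥bis P0·P8 via (12.57,25.65): [(0, 32.0667) (12.9784, 25.8721) (17.0541, 28.0881) (14.9206, 38) (0, 38)]  |A|=151.5432
10. canonical 5-gon: [(0, 32.0667) (12.9784, 25.8721) (17.0541, 28.0881) (14.9206, 38) (0, 38)]
11. shoelace: 151.5432

Area of P0's cell: 151.5432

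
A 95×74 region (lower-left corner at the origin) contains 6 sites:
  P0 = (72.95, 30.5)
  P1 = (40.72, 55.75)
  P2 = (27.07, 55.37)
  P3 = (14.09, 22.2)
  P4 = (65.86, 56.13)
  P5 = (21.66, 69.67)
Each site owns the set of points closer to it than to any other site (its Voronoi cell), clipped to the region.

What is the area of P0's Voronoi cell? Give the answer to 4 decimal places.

1. box [0,95]×[0,74]: [(0, 0) (95, 0) (95, 74) (0, 74)]
2. ⊥bis P0·P1 via (56.835,43.125): [(23.0495, 0) (95, 0) (95, 74) (81.0235, 74)]  |A|=3179.3004
3. ⊥bis P0·P2 via (50.01,42.935): [(35.0165, 15.2751) (26.7364, 0) (95, 0) (95, 74) (81.0235, 74)]  |A|=3151.1418
4. ⊥bis P0·P3 via (43.52,26.35): [(43.5464, 26.1629) (47.2357, 0) (95, 0) (95, 74) (81.0235, 74)]  |A|=2862.9098
5. ⊥bis P0·P4 via (69.405,43.315): [(53.5471, 38.9283) (43.5464, 26.1629) (47.2357, 0) (95, 0) (95, 50.3953)]  |A|=2128.5781
6. ⊥bis P0·P5 via (47.305,50.085): [(53.5471, 38.9283) (43.5464, 26.1629) (47.2357, 0) (95, 0) (95, 50.3953)]  |A|=2128.5781
7. canonical 5-gon: [(53.5471, 38.9283) (43.5464, 26.1629) (47.2357, 0) (95, 0) (95, 50.3953)]
8. shoelace: 2128.5781

Area of P0's cell: 2128.5781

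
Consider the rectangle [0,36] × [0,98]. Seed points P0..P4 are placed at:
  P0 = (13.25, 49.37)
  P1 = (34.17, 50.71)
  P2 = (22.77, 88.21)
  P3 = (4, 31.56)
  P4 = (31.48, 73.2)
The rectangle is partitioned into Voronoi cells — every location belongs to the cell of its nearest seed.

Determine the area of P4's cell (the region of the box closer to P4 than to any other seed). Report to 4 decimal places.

1. box [0,36]×[0,98]: [(0, 0) (36, 0) (36, 98) (0, 98)]
2. ⊥bis P4·P0 via (22.365,61.285): [(0, 78.3943) (36, 50.8542) (36, 98) (0, 98)]  |A|=1201.5276
3. ⊥bis P4·P1 via (32.825,61.955): [(0, 78.3943) (23.0219, 60.7825) (36, 62.3348) (36, 98) (0, 98)]  |A|=1127.0297
4. ⊥bis P4·P2 via (27.125,80.705): [(9.9826, 70.7576) (23.0219, 60.7825) (36, 62.3348) (36, 85.855)]  |A|=380.8175
5. ⊥bis P4·P3 via (17.74,52.38): [(9.9826, 70.7576) (23.0219, 60.7825) (36, 62.3348) (36, 85.855)]  |A|=380.8175
6. canonical 4-gon: [(9.9826, 70.7576) (23.0219, 60.7825) (36, 62.3348) (36, 85.855)]
7. shoelace: 380.8175

Area of P4's cell: 380.8175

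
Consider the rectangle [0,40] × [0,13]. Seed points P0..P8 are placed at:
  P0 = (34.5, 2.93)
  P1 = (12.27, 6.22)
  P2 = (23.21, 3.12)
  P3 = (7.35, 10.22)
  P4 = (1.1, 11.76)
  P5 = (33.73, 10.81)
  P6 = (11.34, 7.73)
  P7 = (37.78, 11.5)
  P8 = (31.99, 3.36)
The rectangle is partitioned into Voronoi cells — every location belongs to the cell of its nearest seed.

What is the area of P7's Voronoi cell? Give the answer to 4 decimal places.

Area of P7's cell: 26.3594

1. box [0,40]×[0,13]: [(0, 0) (40, 0) (40, 13) (0, 13)]
2. ⊥bis P7·P0 via (36.14,7.215): [(40, 5.7377) (40, 13) (21.0249, 13)]  |A|=68.9017
3. ⊥bis P7·P1 via (25.025,8.86): [(24.4385, 11.6935) (40, 5.7377) (40, 13) (24.1681, 13)]  |A|=66.8485
4. ⊥bis P7·P2 via (30.495,7.31): [(28.9717, 9.9585) (40, 5.7377) (40, 13) (27.2224, 13)]  |A|=59.4771
5. ⊥bis P7·P3 via (22.565,10.86): [(28.9717, 9.9585) (40, 5.7377) (40, 13) (27.2224, 13)]  |A|=59.4771
6. ⊥bis P7·P4 via (19.44,11.63): [(28.9717, 9.9585) (40, 5.7377) (40, 13) (27.2224, 13)]  |A|=59.4771
7. ⊥bis P7·P5 via (35.755,11.155): [(36.4462, 7.0978) (40, 5.7377) (40, 13) (35.4407, 13)]  |A|=26.3594
8. ⊥bis P7·P6 via (24.56,9.615): [(36.4462, 7.0978) (40, 5.7377) (40, 13) (35.4407, 13)]  |A|=26.3594
9. ⊥bis P7·P8 via (34.885,7.43): [(36.4462, 7.0978) (40, 5.7377) (40, 13) (35.4407, 13)]  |A|=26.3594
10. canonical 4-gon: [(36.4462, 7.0978) (40, 5.7377) (40, 13) (35.4407, 13)]
11. shoelace: 26.3594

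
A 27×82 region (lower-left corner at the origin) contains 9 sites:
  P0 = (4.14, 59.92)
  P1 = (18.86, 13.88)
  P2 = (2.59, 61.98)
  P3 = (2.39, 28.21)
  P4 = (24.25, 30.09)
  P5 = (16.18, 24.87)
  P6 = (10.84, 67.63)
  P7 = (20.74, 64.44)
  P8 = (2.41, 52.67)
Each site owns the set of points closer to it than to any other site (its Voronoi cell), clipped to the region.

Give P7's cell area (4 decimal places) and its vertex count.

Area of P7's cell: 358.9631 (6 vertices)

1. box [0,27]×[0,82]: [(0, 0) (27, 0) (27, 82) (0, 82)]
2. ⊥bis P7·P0 via (12.44,62.18): [(27, 8.7074) (27, 82) (7.0432, 82)]  |A|=731.3415
3. ⊥bis P7·P1 via (19.8,39.16): [(18.6969, 39.201) (27, 38.8923) (27, 82) (7.0432, 82)]  |A|=606.028
4. ⊥bis P7·P2 via (11.665,63.21): [(11.1749, 66.8263) (18.6969, 39.201) (27, 38.8923) (27, 82) (9.1183, 82)]  |A|=590.2851
5. ⊥bis P7·P3 via (11.565,46.325): [(11.1749, 66.8263) (17.5877, 43.2746) (26.1799, 38.9228) (27, 38.8923) (27, 82) (9.1183, 82)]  |A|=575.1984
6. ⊥bis P7·P4 via (22.495,47.265): [(11.1749, 66.8263) (16.6634, 46.6691) (27, 47.7253) (27, 82) (9.1183, 82)]  |A|=513.9433
7. ⊥bis P7·P5 via (18.46,44.655): [(11.1749, 66.8263) (16.6634, 46.6691) (27, 47.7253) (27, 82) (9.1183, 82)]  |A|=513.9433
8. ⊥bis P7·P6 via (15.79,66.035): [(13.4054, 58.6345) (16.6634, 46.6691) (27, 47.7253) (27, 82) (20.9343, 82)]  |A|=367.4006
9. ⊥bis P7·P8 via (11.575,58.555): [(13.4054, 58.6345) (14.7906, 53.5471) (19.0505, 46.913) (27, 47.7253) (27, 82) (20.9343, 82)]  |A|=358.9631
10. canonical 6-gon: [(13.4054, 58.6345) (14.7906, 53.5471) (19.0505, 46.913) (27, 47.7253) (27, 82) (20.9343, 82)]
11. shoelace: 358.9631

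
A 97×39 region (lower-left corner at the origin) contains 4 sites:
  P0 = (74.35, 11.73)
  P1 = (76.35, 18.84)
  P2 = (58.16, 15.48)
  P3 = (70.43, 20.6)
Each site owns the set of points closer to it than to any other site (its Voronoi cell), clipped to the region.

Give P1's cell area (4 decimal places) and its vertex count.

Area of P1's cell: 572.1088 (4 vertices)

1. box [0,97]×[0,39]: [(0, 0) (97, 0) (97, 39) (0, 39)]
2. ⊥bis P1·P0 via (75.35,15.285): [(0, 36.4805) (97, 9.195) (97, 39) (0, 39)]  |A|=1567.739
3. ⊥bis P1·P2 via (67.255,17.16): [(67.1767, 17.5841) (97, 9.195) (97, 39) (63.2208, 39)]  |A|=806.1485
4. ⊥bis P1·P3 via (73.39,19.72): [(72.3245, 16.1361) (97, 9.195) (97, 39) (79.1219, 39)]  |A|=572.1088
5. canonical 4-gon: [(72.3245, 16.1361) (97, 9.195) (97, 39) (79.1219, 39)]
6. shoelace: 572.1088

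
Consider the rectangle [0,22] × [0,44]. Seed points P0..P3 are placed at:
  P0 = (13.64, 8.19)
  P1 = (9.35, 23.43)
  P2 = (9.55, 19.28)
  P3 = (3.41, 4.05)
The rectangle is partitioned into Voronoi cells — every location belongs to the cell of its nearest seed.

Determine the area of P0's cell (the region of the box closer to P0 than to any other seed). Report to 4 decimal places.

1. box [0,22]×[0,44]: [(0, 0) (22, 0) (22, 44) (0, 44)]
2. ⊥bis P0·P1 via (11.495,15.81): [(0, 12.5742) (0, 0) (22, 0) (22, 18.7671)]  |A|=344.7545
3. ⊥bis P0·P2 via (11.595,13.735): [(0, 9.4588) (0, 0) (22, 0) (22, 17.5724)]  |A|=297.3424
4. ⊥bis P0·P3 via (8.525,6.12): [(6.2422, 11.7609) (11.0017, 0) (22, 0) (22, 17.5724)]  |A|=203.1259
5. canonical 4-gon: [(6.2422, 11.7609) (11.0017, 0) (22, 0) (22, 17.5724)]
6. shoelace: 203.1259

Area of P0's cell: 203.1259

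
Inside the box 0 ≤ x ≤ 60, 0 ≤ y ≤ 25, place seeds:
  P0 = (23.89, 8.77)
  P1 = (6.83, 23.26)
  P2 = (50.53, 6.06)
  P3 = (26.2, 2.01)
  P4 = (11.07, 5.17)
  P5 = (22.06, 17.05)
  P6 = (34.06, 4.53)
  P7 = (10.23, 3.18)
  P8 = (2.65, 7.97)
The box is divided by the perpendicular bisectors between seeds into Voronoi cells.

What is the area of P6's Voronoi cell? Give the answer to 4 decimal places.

1. box [0,60]×[0,25]: [(0, 0) (60, 0) (60, 25) (0, 25)]
2. ⊥bis P6·P0 via (28.975,6.65): [(26.2025, 0) (60, 0) (60, 25) (36.6253, 25)]  |A|=714.6515
3. ⊥bis P6·P1 via (20.445,13.895): [(26.2025, 0) (60, 0) (60, 25) (36.6253, 25)]  |A|=714.6515
4. ⊥bis P6·P2 via (42.295,5.295): [(26.2025, 0) (42.7869, 0) (40.4645, 25) (36.6253, 25)]  |A|=255.2936
5. ⊥bis P6·P3 via (30.13,3.27): [(29.0153, 6.7467) (31.1784, 0) (42.7869, 0) (40.4645, 25) (36.6253, 25)]  |A|=238.5082
6. ⊥bis P6·P4 via (22.565,4.85): [(29.0153, 6.7467) (31.1784, 0) (42.7869, 0) (40.4645, 25) (36.6253, 25)]  |A|=238.5082
7. ⊥bis P6·P5 via (28.06,10.79): [(32.4587, 15.006) (29.0153, 6.7467) (31.1784, 0) (42.7869, 0) (40.6624, 22.869)]  |A|=209.8049
8. ⊥bis P6·P7 via (22.145,3.855): [(32.4587, 15.006) (29.0153, 6.7467) (31.1784, 0) (42.7869, 0) (40.6624, 22.869)]  |A|=209.8049
9. ⊥bis P6·P8 via (18.355,6.25): [(32.4587, 15.006) (29.0153, 6.7467) (31.1784, 0) (42.7869, 0) (40.6624, 22.869)]  |A|=209.8049
10. canonical 5-gon: [(32.4587, 15.006) (29.0153, 6.7467) (31.1784, 0) (42.7869, 0) (40.6624, 22.869)]
11. shoelace: 209.8049

Area of P6's cell: 209.8049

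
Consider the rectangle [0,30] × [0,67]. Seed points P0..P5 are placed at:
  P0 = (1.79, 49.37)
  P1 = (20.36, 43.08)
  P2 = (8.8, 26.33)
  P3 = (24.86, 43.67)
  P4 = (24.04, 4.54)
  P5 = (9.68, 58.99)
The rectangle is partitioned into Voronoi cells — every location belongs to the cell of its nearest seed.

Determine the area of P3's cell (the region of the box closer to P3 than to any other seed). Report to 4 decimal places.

1. box [0,30]×[0,67]: [(0, 0) (30, 0) (30, 67) (0, 67)]
2. ⊥bis P3·P0 via (13.325,46.52): [(1.8311, 0) (30, 0) (30, 67) (18.3851, 67)]  |A|=1332.7576
3. ⊥bis P3·P1 via (22.61,43.375): [(28.2969, 0) (30, 0) (30, 67) (19.5125, 67)]  |A|=408.3836
4. ⊥bis P3·P2 via (16.83,35): [(24.6587, 27.7492) (30, 22.8022) (30, 67) (19.5125, 67)]  |A|=323.858
5. ⊥bis P3·P4 via (24.45,24.105): [(24.6587, 27.7492) (28.6893, 24.0162) (30, 23.9887) (30, 67) (19.5125, 67)]  |A|=323.0804
6. ⊥bis P3·P5 via (17.27,51.33): [(21.073, 55.0982) (24.6587, 27.7492) (28.6893, 24.0162) (30, 23.9887) (30, 63.9437)]  |A|=247.0283
7. canonical 5-gon: [(21.073, 55.0982) (24.6587, 27.7492) (28.6893, 24.0162) (30, 23.9887) (30, 63.9437)]
8. shoelace: 247.0283

Area of P3's cell: 247.0283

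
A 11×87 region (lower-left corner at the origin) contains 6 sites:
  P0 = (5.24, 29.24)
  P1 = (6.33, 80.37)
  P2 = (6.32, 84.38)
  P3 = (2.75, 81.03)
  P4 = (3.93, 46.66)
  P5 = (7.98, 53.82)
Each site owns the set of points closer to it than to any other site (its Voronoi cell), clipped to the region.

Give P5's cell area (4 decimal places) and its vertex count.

Area of P5's cell: 181.1896 (5 vertices)

1. box [0,11]×[0,87]: [(0, 0) (11, 0) (11, 87) (0, 87)]
2. ⊥bis P5·P0 via (6.61,41.53): [(0, 42.2668) (11, 41.0406) (11, 87) (0, 87)]  |A|=498.8089
3. ⊥bis P5·P1 via (7.155,67.095): [(0, 66.6503) (0, 42.2668) (11, 41.0406) (11, 67.334)]  |A|=278.7225
4. ⊥bis P5·P2 via (7.15,69.1): [(0, 66.6503) (0, 42.2668) (11, 41.0406) (11, 67.334)]  |A|=278.7225
5. ⊥bis P5·P3 via (5.365,67.425): [(1.9724, 66.7729) (0, 66.3938) (0, 42.2668) (11, 41.0406) (11, 67.334)]  |A|=278.4695
6. ⊥bis P5·P4 via (5.955,50.24): [(1.9724, 66.7729) (0, 66.3938) (0, 53.6084) (11, 47.3863) (11, 67.334)]  |A|=181.1896
7. canonical 5-gon: [(1.9724, 66.7729) (0, 66.3938) (0, 53.6084) (11, 47.3863) (11, 67.334)]
8. shoelace: 181.1896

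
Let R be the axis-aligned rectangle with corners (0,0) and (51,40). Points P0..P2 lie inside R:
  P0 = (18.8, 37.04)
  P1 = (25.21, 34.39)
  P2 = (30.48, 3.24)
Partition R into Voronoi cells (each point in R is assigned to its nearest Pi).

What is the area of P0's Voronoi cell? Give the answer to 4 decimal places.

Area of P0's cell: 478.9744

1. box [0,51]×[0,40]: [(0, 0) (51, 0) (51, 40) (0, 40)]
2. ⊥bis P0·P1 via (22.005,35.715): [(0, 0) (7.2398, 0) (23.7765, 40) (0, 40)]  |A|=620.3264
3. ⊥bis P0·P2 via (24.64,20.14): [(0, 11.6253) (14.0537, 16.4818) (23.7765, 40) (0, 40)]  |A|=478.9744
4. canonical 4-gon: [(0, 11.6253) (14.0537, 16.4818) (23.7765, 40) (0, 40)]
5. shoelace: 478.9744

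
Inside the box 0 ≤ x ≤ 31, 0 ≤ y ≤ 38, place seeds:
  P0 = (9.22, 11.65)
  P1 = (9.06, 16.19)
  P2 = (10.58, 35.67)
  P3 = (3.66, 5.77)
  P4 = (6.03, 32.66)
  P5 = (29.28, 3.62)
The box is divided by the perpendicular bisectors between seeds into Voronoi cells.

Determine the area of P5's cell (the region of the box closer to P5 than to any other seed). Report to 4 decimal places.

Area of P5's cell: 233.4640

1. box [0,31]×[0,38]: [(0, 0) (31, 0) (31, 38) (0, 38)]
2. ⊥bis P5·P0 via (19.25,7.635): [(16.1937, 0) (31, 0) (31, 36.9881)]  |A|=273.8278
3. ⊥bis P5·P1 via (19.17,9.905): [(21.9465, 14.3713) (16.1937, 0) (31, 0) (31, 28.9346)]  |A|=237.3722
4. ⊥bis P5·P2 via (19.93,19.645): [(28.2387, 24.4928) (21.9465, 14.3713) (16.1937, 0) (31, 0) (31, 26.1039)]  |A|=233.464
5. ⊥bis P5·P3 via (16.47,4.695): [(28.2387, 24.4928) (21.9465, 14.3713) (16.1937, 0) (31, 0) (31, 26.1039)]  |A|=233.464
6. ⊥bis P5·P4 via (17.655,18.14): [(28.2387, 24.4928) (21.9465, 14.3713) (16.1937, 0) (31, 0) (31, 26.1039)]  |A|=233.464
7. canonical 5-gon: [(28.2387, 24.4928) (21.9465, 14.3713) (16.1937, 0) (31, 0) (31, 26.1039)]
8. shoelace: 233.464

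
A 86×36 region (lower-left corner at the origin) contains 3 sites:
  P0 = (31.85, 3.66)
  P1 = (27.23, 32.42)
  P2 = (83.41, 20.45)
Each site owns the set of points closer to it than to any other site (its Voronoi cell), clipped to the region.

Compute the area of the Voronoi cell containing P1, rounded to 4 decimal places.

Area of P1's cell: 1018.0047

1. box [0,86]×[0,36]: [(0, 0) (86, 0) (86, 36) (0, 36)]
2. ⊥bis P1·P0 via (29.54,18.04): [(0, 13.2947) (86, 27.1097) (86, 36) (0, 36)]  |A|=1358.6098
3. ⊥bis P1·P2 via (55.32,26.435): [(0, 13.2947) (54.3816, 22.0305) (57.358, 36) (0, 36)]  |A|=1018.0047
4. canonical 4-gon: [(0, 13.2947) (54.3816, 22.0305) (57.358, 36) (0, 36)]
5. shoelace: 1018.0047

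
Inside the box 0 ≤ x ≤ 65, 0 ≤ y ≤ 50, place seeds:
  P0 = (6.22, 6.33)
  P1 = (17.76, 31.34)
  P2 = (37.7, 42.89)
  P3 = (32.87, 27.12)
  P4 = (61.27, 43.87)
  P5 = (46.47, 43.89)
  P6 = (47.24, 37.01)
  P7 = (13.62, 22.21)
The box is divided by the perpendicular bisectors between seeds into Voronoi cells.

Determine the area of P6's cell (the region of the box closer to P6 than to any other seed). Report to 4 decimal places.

1. box [0,65]×[0,50]: [(0, 0) (65, 0) (65, 50) (0, 50)]
2. ⊥bis P6·P0 via (26.73,21.67): [(42.9376, 0) (65, 0) (65, 50) (5.5412, 50)]  |A|=2038.03
3. ⊥bis P6·P1 via (32.5,34.175): [(37.7352, 6.9558) (42.9376, 0) (65, 0) (65, 50) (29.4563, 50)]  |A|=1523.3263
4. ⊥bis P6·P2 via (42.47,39.95): [(34.0247, 26.2479) (37.7352, 6.9558) (42.9376, 0) (65, 0) (65, 50) (48.6643, 50)]  |A|=1295.2105
5. ⊥bis P6·P3 via (40.055,32.065): [(38.7652, 33.9391) (62.1234, 0) (65, 0) (65, 50) (48.6643, 50)]  |A|=835.8681
6. ⊥bis P6·P4 via (54.255,40.44): [(38.7652, 33.9391) (62.1234, 0) (65, 0) (65, 18.4644) (49.5806, 50) (48.6643, 50)]  |A|=592.7387
7. ⊥bis P6·P5 via (46.855,40.45): [(42.4761, 39.9599) (38.7652, 33.9391) (62.1234, 0) (65, 0) (65, 18.4644) (53.8664, 41.2347)]  |A|=535.4875
8. ⊥bis P6·P7 via (30.43,29.61): [(42.4761, 39.9599) (38.7652, 33.9391) (62.1234, 0) (65, 0) (65, 18.4644) (53.8664, 41.2347)]  |A|=535.4875
9. canonical 6-gon: [(42.4761, 39.9599) (38.7652, 33.9391) (62.1234, 0) (65, 0) (65, 18.4644) (53.8664, 41.2347)]
10. shoelace: 535.4875

Area of P6's cell: 535.4875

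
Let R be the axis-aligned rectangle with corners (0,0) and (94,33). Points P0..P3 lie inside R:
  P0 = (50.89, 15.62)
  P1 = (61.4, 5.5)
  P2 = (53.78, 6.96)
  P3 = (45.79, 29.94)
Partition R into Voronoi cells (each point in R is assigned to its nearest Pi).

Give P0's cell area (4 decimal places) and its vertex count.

1. box [0,94]×[0,33]: [(0, 0) (94, 0) (94, 33) (0, 33)]
2. ⊥bis P0·P1 via (56.145,10.56): [(0, 0) (45.9769, 0) (77.7523, 33) (0, 33)]  |A|=2041.5312
3. ⊥bis P0·P2 via (52.335,11.29): [(0, 0) (18.5041, 0) (58.9847, 13.5091) (77.7523, 33) (0, 33)]  |A|=1855.9646
4. ⊥bis P0·P3 via (48.34,22.78): [(0, 5.5639) (0, 0) (18.5041, 0) (58.9847, 13.5091) (77.7523, 33) (77.0362, 33)]  |A|=799.1802
5. canonical 6-gon: [(0, 5.5639) (0, 0) (18.5041, 0) (58.9847, 13.5091) (77.7523, 33) (77.0362, 33)]
6. shoelace: 799.1802

Area of P0's cell: 799.1802 (6 vertices)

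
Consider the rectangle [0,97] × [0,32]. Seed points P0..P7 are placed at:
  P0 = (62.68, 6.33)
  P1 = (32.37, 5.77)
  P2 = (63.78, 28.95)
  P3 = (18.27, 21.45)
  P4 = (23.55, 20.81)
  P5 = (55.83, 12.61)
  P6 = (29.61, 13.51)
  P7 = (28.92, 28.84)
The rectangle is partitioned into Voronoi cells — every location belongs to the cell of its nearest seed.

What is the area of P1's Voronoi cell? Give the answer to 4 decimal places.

Area of P1's cell: 284.7083

1. box [0,97]×[0,32]: [(0, 0) (97, 0) (97, 32) (0, 32)]
2. ⊥bis P1·P0 via (47.525,6.05): [(0, 0) (47.6368, 0) (47.0456, 32) (0, 32)]  |A|=1514.9173
3. ⊥bis P1·P2 via (48.075,17.36): [(0, 0) (47.6368, 0) (47.2966, 18.4148) (37.271, 32) (0, 32)]  |A|=1448.5225
4. ⊥bis P1·P3 via (25.32,13.61): [(10.1849, 0) (47.6368, 0) (47.2966, 18.4148) (40.6615, 27.4056)]  |A|=572.758
5. ⊥bis P1·P4 via (27.96,13.29): [(19.3475, 8.2393) (10.1849, 0) (47.6368, 0) (47.2966, 18.4148) (44.0955, 22.7524)]  |A|=490.2606
6. ⊥bis P1·P5 via (44.1,9.19): [(40.7225, 20.7744) (19.3475, 8.2393) (10.1849, 0) (46.7794, 0)]  |A|=410.7449
7. ⊥bis P1·P6 via (30.99,9.64): [(42.7465, 13.8322) (14.2781, 3.6807) (10.1849, 0) (46.7794, 0)]  |A|=284.7083
8. ⊥bis P1·P7 via (30.645,17.305): [(42.7465, 13.8322) (14.2781, 3.6807) (10.1849, 0) (46.7794, 0)]  |A|=284.7083
9. canonical 4-gon: [(42.7465, 13.8322) (14.2781, 3.6807) (10.1849, 0) (46.7794, 0)]
10. shoelace: 284.7083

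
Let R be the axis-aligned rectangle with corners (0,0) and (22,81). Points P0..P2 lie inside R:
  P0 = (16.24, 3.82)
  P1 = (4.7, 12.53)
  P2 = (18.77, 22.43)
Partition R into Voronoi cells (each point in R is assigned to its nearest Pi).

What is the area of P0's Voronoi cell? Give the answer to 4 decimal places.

1. box [0,22]×[0,81]: [(0, 0) (22, 0) (22, 81) (0, 81)]
2. ⊥bis P0·P1 via (10.47,8.175): [(4.2998, 0) (22, 0) (22, 23.4513)]  |A|=207.5461
3. ⊥bis P0·P2 via (17.505,13.125): [(14.5131, 13.5317) (4.2998, 0) (22, 0) (22, 12.5139)]  |A|=166.6027
4. canonical 4-gon: [(14.5131, 13.5317) (4.2998, 0) (22, 0) (22, 12.5139)]
5. shoelace: 166.6027

Area of P0's cell: 166.6027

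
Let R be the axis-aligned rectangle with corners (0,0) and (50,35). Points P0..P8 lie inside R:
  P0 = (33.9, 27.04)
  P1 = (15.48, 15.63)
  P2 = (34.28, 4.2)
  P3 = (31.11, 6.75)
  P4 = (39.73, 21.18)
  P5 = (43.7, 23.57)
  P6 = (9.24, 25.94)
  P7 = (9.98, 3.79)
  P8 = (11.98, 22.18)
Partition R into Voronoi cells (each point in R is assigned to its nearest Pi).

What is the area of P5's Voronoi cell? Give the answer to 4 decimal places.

1. box [0,50]×[0,35]: [(0, 0) (50, 0) (50, 35) (0, 35)]
2. ⊥bis P5·P0 via (38.8,25.305): [(29.84, 0) (50, 0) (50, 35) (42.2328, 35)]  |A|=488.7262
3. ⊥bis P5·P1 via (29.59,19.6): [(32.7736, 8.2851) (35.1047, 0) (50, 0) (50, 35) (42.2328, 35)]  |A|=466.9169
4. ⊥bis P5·P2 via (38.99,13.885): [(35.3783, 15.6414) (50, 8.5306) (50, 35) (42.2328, 35)]  |A|=268.6942
5. ⊥bis P5·P3 via (37.405,15.16): [(35.6682, 16.46) (39.3279, 13.7207) (50, 8.5306) (50, 35) (42.2328, 35)]  |A|=266.7992
6. ⊥bis P5·P4 via (41.715,22.375): [(39.2263, 26.509) (50, 8.6129) (50, 35) (42.2328, 35)]  |A|=175.1192
7. ⊥bis P5·P6 via (26.47,24.755): [(39.2263, 26.509) (50, 8.6129) (50, 35) (42.2328, 35)]  |A|=175.1192
8. ⊥bis P5·P7 via (26.84,13.68): [(39.2263, 26.509) (50, 8.6129) (50, 35) (42.2328, 35)]  |A|=175.1192
9. ⊥bis P5·P8 via (27.84,22.875): [(39.2263, 26.509) (50, 8.6129) (50, 35) (42.2328, 35)]  |A|=175.1192
10. canonical 4-gon: [(39.2263, 26.509) (50, 8.6129) (50, 35) (42.2328, 35)]
11. shoelace: 175.1192

Area of P5's cell: 175.1192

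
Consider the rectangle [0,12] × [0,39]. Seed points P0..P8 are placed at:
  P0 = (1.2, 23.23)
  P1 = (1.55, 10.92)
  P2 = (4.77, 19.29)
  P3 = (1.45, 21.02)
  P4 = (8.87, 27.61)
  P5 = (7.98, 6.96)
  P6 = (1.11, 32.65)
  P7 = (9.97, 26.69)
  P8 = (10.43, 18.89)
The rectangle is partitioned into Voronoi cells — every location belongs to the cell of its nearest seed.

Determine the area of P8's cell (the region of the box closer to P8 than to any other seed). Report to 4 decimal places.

Area of P8's cell: 44.5531

1. box [0,12]×[0,39]: [(0, 0) (12, 0) (12, 39) (0, 39)]
2. ⊥bis P8·P0 via (5.815,21.06): [(0, 8.6931) (0, 0) (12, 0) (12, 34.2138)]  |A|=257.4413
3. ⊥bis P8·P1 via (5.99,14.905): [(3.976, 17.149) (12, 8.2088) (12, 34.2138)]  |A|=104.3321
4. ⊥bis P8·P2 via (7.6,19.09): [(8.0796, 25.8762) (7.2083, 13.5476) (12, 8.2088) (12, 34.2138)]  |A|=82.8384
5. ⊥bis P8·P3 via (5.94,19.955): [(8.0796, 25.8762) (7.2083, 13.5476) (12, 8.2088) (12, 34.2138)]  |A|=82.8384
6. ⊥bis P8·P4 via (9.65,23.25): [(7.8715, 22.9318) (7.2083, 13.5476) (12, 8.2088) (12, 23.6704)]  |A|=56.1701
7. ⊥bis P8·P5 via (9.205,12.925): [(7.8715, 22.9318) (7.2083, 13.5476) (7.4422, 13.287) (12, 12.351) (12, 23.6704)]  |A|=46.7304
8. ⊥bis P8·P6 via (5.77,25.77): [(7.8715, 22.9318) (7.2083, 13.5476) (7.4422, 13.287) (12, 12.351) (12, 23.6704)]  |A|=46.7304
9. ⊥bis P8·P7 via (10.2,22.79): [(7.8517, 22.6515) (7.2083, 13.5476) (7.4422, 13.287) (12, 12.351) (12, 22.8962)]  |A|=44.5531
10. canonical 5-gon: [(7.8517, 22.6515) (7.2083, 13.5476) (7.4422, 13.287) (12, 12.351) (12, 22.8962)]
11. shoelace: 44.5531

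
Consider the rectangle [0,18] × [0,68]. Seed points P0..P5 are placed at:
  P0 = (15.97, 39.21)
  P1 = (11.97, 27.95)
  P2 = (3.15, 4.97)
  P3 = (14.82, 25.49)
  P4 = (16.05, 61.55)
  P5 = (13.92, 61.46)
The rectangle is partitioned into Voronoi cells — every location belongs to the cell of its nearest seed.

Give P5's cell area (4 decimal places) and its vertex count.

Area of P5's cell: 276.7320 (4 vertices)

1. box [0,18]×[0,68]: [(0, 0) (18, 0) (18, 68) (0, 68)]
2. ⊥bis P5·P0 via (14.945,50.335): [(0, 48.958) (18, 50.6165) (18, 68) (0, 68)]  |A|=327.8293
3. ⊥bis P5·P1 via (12.945,44.705): [(0, 48.958) (18, 50.6165) (18, 68) (0, 68)]  |A|=327.8293
4. ⊥bis P5·P2 via (8.535,33.215): [(0, 48.958) (18, 50.6165) (18, 68) (0, 68)]  |A|=327.8293
5. ⊥bis P5·P3 via (14.37,43.475): [(0, 48.958) (18, 50.6165) (18, 68) (0, 68)]  |A|=327.8293
6. ⊥bis P5·P4 via (14.985,61.505): [(0, 48.958) (15.455, 50.382) (14.7106, 68) (0, 68)]  |A|=276.732
7. canonical 4-gon: [(0, 48.958) (15.455, 50.382) (14.7106, 68) (0, 68)]
8. shoelace: 276.732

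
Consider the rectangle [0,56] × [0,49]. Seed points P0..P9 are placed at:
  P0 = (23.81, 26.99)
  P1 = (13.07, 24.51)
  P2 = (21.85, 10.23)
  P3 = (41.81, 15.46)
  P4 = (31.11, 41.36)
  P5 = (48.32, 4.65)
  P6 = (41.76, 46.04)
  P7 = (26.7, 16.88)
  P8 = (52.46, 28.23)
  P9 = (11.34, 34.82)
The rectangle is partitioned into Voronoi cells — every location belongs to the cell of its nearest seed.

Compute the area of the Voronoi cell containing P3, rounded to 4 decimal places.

Area of P3's cell: 278.7484

1. box [0,56]×[0,49]: [(0, 0) (56, 0) (56, 49) (0, 49)]
2. ⊥bis P3·P0 via (32.81,21.225): [(19.2142, 0) (56, 0) (56, 49) (50.6014, 49)]  |A|=1033.5168
3. ⊥bis P3·P1 via (27.44,19.985): [(23.0156, 5.9346) (21.1469, 0) (56, 0) (56, 49) (50.6014, 49)]  |A|=1027.7821
4. ⊥bis P3·P2 via (31.83,12.845): [(30.5562, 17.7065) (35.1957, 0) (56, 0) (56, 49) (50.6014, 49)]  |A|=892.029
5. ⊥bis P3·P4 via (36.46,28.41): [(37.7551, 28.945) (30.5562, 17.7065) (35.1957, 0) (56, 0) (56, 36.4825)]  |A|=723.705
6. ⊥bis P3·P5 via (45.065,10.055): [(37.7551, 28.945) (30.5562, 17.7065) (34.2652, 3.5511) (56, 16.6403) (56, 36.4825)]  |A|=505.9289
7. ⊥bis P3·P6 via (41.785,30.75): [(42.1255, 30.7506) (37.7551, 28.945) (30.5562, 17.7065) (34.2652, 3.5511) (56, 16.6403) (56, 30.7732)]  |A|=466.3222
8. ⊥bis P3·P7 via (34.255,16.17): [(42.1255, 30.7506) (37.7551, 28.945) (35.0602, 24.7379) (33.3849, 6.911) (34.2652, 3.5511) (56, 16.6403) (56, 30.7732)]  |A|=432.0659
9. ⊥bis P3·P8 via (47.135,21.845): [(38.3346, 29.1844) (37.7551, 28.945) (35.0602, 24.7379) (33.3849, 6.911) (34.2652, 3.5511) (54.4762, 15.7226)]  |A|=278.7484
10. ⊥bis P3·P9 via (26.575,25.14): [(38.3346, 29.1844) (37.7551, 28.945) (35.0602, 24.7379) (33.3849, 6.911) (34.2652, 3.5511) (54.4762, 15.7226)]  |A|=278.7484
11. canonical 6-gon: [(38.3346, 29.1844) (37.7551, 28.945) (35.0602, 24.7379) (33.3849, 6.911) (34.2652, 3.5511) (54.4762, 15.7226)]
12. shoelace: 278.7484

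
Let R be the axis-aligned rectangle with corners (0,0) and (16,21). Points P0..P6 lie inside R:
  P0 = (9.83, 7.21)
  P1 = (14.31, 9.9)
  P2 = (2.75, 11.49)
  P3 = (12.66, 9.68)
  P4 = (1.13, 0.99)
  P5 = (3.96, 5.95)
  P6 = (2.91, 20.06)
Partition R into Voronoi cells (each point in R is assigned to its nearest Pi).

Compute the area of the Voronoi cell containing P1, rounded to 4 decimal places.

Area of P1's cell: 47.8426

1. box [0,16]×[0,21]: [(0, 0) (16, 0) (16, 21) (0, 21)]
2. ⊥bis P1·P0 via (12.07,8.555): [(16, 2.0099) (16, 21) (4.5974, 21)]  |A|=108.268
3. ⊥bis P1·P2 via (8.53,10.695): [(8.9503, 13.7507) (16, 2.0099) (16, 21) (9.9474, 21)]  |A|=88.8762
4. ⊥bis P1·P3 via (13.485,9.79): [(14.1006, 5.1732) (16, 2.0099) (16, 21) (11.9903, 21)]  |A|=49.7653
5. ⊥bis P1·P4 via (7.72,5.445): [(14.1006, 5.1732) (16, 2.0099) (16, 21) (11.9903, 21)]  |A|=49.7653
6. ⊥bis P1·P5 via (9.135,7.925): [(14.1006, 5.1732) (16, 2.0099) (16, 21) (11.9903, 21)]  |A|=49.7653
7. ⊥bis P1·P6 via (8.61,14.98): [(12.2486, 19.0627) (14.1006, 5.1732) (16, 2.0099) (16, 21) (13.9752, 21)]  |A|=47.8426
8. canonical 5-gon: [(12.2486, 19.0627) (14.1006, 5.1732) (16, 2.0099) (16, 21) (13.9752, 21)]
9. shoelace: 47.8426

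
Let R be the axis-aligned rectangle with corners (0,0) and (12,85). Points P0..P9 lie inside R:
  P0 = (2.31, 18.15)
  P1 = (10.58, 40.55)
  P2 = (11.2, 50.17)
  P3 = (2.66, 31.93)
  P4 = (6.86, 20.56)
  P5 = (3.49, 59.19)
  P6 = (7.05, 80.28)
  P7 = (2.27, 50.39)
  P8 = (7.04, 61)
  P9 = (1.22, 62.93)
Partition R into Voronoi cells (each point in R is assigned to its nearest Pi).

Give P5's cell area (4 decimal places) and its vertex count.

1. box [0,12]×[0,85]: [(0, 0) (12, 0) (12, 85) (0, 85)]
2. ⊥bis P5·P0 via (2.9,38.67): [(0, 38.7534) (12, 38.4084) (12, 85) (0, 85)]  |A|=557.0296
3. ⊥bis P5·P1 via (7.035,49.87): [(0, 47.1941) (12, 51.7585) (12, 85) (0, 85)]  |A|=426.2841
4. ⊥bis P5·P2 via (7.345,54.68): [(0, 48.4017) (12, 58.6589) (12, 85) (0, 85)]  |A|=377.6359
5. ⊥bis P5·P3 via (3.075,45.56): [(0, 48.4017) (12, 58.6589) (12, 85) (0, 85)]  |A|=377.6359
6. ⊥bis P5·P4 via (5.175,39.875): [(0, 48.4017) (12, 58.6589) (12, 85) (0, 85)]  |A|=377.6359
7. ⊥bis P5·P6 via (5.27,69.735): [(0, 70.6246) (0, 48.4017) (12, 58.6589) (12, 68.599)]  |A|=192.9773
8. ⊥bis P5·P7 via (2.88,54.79): [(0, 70.6246) (0, 55.1893) (6.8326, 54.242) (12, 58.6589) (12, 68.599)]  |A|=169.789
9. ⊥bis P5·P8 via (5.265,60.095): [(0, 70.4214) (0, 55.1893) (6.8326, 54.242) (7.8192, 55.0853)]  |A|=62.8999
10. ⊥bis P5·P9 via (2.355,61.06): [(4.2016, 62.1808) (0, 59.6306) (0, 55.1893) (6.8326, 54.242) (7.8192, 55.0853)]  |A|=40.231
11. canonical 5-gon: [(4.2016, 62.1808) (0, 59.6306) (0, 55.1893) (6.8326, 54.242) (7.8192, 55.0853)]
12. shoelace: 40.231

Area of P5's cell: 40.2310 (5 vertices)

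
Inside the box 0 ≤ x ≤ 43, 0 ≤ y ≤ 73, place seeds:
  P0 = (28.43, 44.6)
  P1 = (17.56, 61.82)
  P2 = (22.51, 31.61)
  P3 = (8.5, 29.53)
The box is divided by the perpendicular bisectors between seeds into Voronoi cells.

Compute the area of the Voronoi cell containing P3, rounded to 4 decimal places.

1. box [0,43]×[0,73]: [(0, 0) (43, 0) (43, 73) (0, 73)]
2. ⊥bis P3·P0 via (18.465,37.065): [(0, 61.4849) (0, 0) (43, 0) (43, 4.6176)]  |A|=1421.2028
3. ⊥bis P3·P1 via (13.03,45.675): [(11.665, 46.058) (0, 49.331) (0, 0) (43, 0) (43, 4.6176)]  |A|=1350.3154
4. ⊥bis P3·P2 via (15.505,30.57): [(13.582, 43.5228) (11.665, 46.058) (0, 49.331) (0, 0) (20.0436, 0)]  |A|=782.8316
5. canonical 5-gon: [(13.582, 43.5228) (11.665, 46.058) (0, 49.331) (0, 0) (20.0436, 0)]
6. shoelace: 782.8316

Area of P3's cell: 782.8316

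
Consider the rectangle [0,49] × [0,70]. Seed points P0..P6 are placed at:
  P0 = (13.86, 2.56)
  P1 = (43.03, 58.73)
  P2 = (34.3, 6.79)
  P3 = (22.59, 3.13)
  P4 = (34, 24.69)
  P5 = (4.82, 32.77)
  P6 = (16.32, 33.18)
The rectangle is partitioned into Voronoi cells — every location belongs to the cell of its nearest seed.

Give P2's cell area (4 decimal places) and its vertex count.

Area of P2's cell: 339.0132 (4 vertices)

1. box [0,49]×[0,70]: [(0, 0) (49, 0) (49, 70) (0, 70)]
2. ⊥bis P2·P0 via (24.08,4.675): [(25.0475, 0) (49, 0) (49, 70) (10.5612, 70)]  |A|=2183.6971
3. ⊥bis P2·P1 via (38.665,32.76): [(17.5328, 36.3119) (25.0475, 0) (49, 0) (49, 31.0229)]  |A|=922.9817
4. ⊥bis P2·P3 via (28.445,4.96): [(18.7076, 36.1144) (29.9953, 0) (49, 0) (49, 31.0229)]  |A|=813.0519
5. ⊥bis P2·P4 via (34.15,15.74): [(25.123, 15.5887) (29.9953, 0) (49, 0) (49, 15.9889)]  |A|=339.0132
6. ⊥bis P2·P5 via (19.56,19.78): [(25.123, 15.5887) (29.9953, 0) (49, 0) (49, 15.9889)]  |A|=339.0132
7. ⊥bis P2·P6 via (25.31,19.985): [(25.123, 15.5887) (29.9953, 0) (49, 0) (49, 15.9889)]  |A|=339.0132
8. canonical 4-gon: [(25.123, 15.5887) (29.9953, 0) (49, 0) (49, 15.9889)]
9. shoelace: 339.0132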